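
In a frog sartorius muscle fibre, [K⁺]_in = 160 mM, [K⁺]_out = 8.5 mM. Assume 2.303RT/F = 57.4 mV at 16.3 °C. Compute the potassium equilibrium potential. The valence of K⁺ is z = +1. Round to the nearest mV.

E = (57.4/z) · log₁₀([K⁺]_out/[K⁺]_in) with z = +1.
= (57.4/1) · log₁₀(8.5/160) = 57.40 · log₁₀(0.05312)
= 57.40 · (-1.2747) = -73.17 mV

-73 mV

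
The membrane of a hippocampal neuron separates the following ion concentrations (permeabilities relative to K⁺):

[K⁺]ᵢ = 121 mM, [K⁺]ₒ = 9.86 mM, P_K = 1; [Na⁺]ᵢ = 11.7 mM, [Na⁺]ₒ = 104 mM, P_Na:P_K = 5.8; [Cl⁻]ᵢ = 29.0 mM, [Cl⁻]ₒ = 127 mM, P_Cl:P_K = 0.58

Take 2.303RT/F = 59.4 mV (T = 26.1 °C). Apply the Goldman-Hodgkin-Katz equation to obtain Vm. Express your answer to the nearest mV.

23 mV

Vm = 59.4 · log₁₀[(Σ P·[cation]ₒ + Σ P·[anion]ᵢ) / (Σ P·[cation]ᵢ + Σ P·[anion]ₒ)]
Numerator = 1×9.86 + 5.8×104 + 0.58×29.0 = 629.9
Denominator = 1×121 + 5.8×11.7 + 0.58×127 = 262.5
Vm = 59.4 · log₁₀(2.3994) = 59.4 × (0.3801) = 22.58 mV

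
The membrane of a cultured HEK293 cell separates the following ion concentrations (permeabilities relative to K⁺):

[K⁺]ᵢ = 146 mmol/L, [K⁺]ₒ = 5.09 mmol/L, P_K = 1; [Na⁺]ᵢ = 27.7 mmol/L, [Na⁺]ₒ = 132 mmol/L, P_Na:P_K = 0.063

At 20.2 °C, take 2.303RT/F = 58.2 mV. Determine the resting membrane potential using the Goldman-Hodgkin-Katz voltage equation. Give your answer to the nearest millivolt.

Vm = 58.2 · log₁₀[(Σ P·[cation]ₒ + Σ P·[anion]ᵢ) / (Σ P·[cation]ᵢ + Σ P·[anion]ₒ)]
Numerator = 1×5.09 + 0.063×132 = 13.41
Denominator = 1×146 + 0.063×27.7 = 147.7
Vm = 58.2 · log₁₀(0.090737) = 58.2 × (-1.0422) = -60.66 mV

-61 mV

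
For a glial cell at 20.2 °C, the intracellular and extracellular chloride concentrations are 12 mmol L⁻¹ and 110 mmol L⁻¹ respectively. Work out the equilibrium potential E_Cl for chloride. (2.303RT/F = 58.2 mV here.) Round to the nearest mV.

E = (58.2/z) · log₁₀([Cl⁻]_out/[Cl⁻]_in) with z = -1.
For an anion, dividing by z = -1 reverses the sign.
= (58.2/-1) · log₁₀(110/12) = -58.20 · log₁₀(9.167)
= -58.20 · (0.9622) = -56.00 mV

-56 mV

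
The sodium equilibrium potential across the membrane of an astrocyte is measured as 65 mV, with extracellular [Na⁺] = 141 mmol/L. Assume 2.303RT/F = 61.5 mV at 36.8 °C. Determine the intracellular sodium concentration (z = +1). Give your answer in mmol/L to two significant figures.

Nernst: E = (61.5/1) · log₁₀([out]/[in]), so log₁₀([out]/[in]) = 65.0 × 1 / 61.5 = 1.0569.
[out]/[in] = 10^(1.0569) = 11.4.
[in] = 141 / 11.4 = 12.37 mmol/L.

12 mmol/L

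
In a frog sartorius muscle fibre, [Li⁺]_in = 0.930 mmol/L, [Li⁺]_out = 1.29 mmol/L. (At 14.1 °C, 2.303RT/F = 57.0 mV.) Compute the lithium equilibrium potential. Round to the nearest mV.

8 mV

E = (57.0/z) · log₁₀([Li⁺]_out/[Li⁺]_in) with z = +1.
= (57.0/1) · log₁₀(1.29/0.930) = 57.00 · log₁₀(1.387)
= 57.00 · (0.1421) = 8.10 mV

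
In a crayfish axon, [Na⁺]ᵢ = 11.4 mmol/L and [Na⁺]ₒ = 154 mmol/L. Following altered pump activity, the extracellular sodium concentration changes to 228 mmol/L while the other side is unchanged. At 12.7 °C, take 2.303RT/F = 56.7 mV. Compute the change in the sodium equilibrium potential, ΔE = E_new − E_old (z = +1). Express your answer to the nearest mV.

E_old = (56.7/1)·log₁₀(154/11.4) = 64.11 mV
E_new = (56.7/1)·log₁₀(228/11.4) = 73.77 mV
ΔE = 73.77 − (64.11) = 9.66 mV

10 mV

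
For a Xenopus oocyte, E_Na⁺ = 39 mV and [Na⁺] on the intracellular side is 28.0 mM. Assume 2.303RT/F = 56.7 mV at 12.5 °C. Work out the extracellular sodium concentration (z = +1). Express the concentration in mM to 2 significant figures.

140 mM

Nernst: E = (56.7/1) · log₁₀([out]/[in]), so log₁₀([out]/[in]) = 39.0 × 1 / 56.7 = 0.6878.
[out]/[in] = 10^(0.6878) = 4.873.
[out] = 4.873 × 28.0 = 136.5 mM.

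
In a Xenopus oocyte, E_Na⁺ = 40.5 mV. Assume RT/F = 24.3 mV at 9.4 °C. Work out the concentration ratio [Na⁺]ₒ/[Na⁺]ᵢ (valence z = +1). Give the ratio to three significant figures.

5.29

ln([out]/[in]) = E·z/(24.3) = 40.5 × 1 / 24.3 = 1.6667
[out]/[in] = e^(1.6667) = 5.294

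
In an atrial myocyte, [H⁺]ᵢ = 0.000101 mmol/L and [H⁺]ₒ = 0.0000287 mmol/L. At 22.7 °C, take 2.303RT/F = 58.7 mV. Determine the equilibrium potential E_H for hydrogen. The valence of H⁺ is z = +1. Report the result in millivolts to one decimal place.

E = (58.7/z) · log₁₀([H⁺]_out/[H⁺]_in) with z = +1.
= (58.7/1) · log₁₀(0.0000287/0.000101) = 58.70 · log₁₀(0.2842)
= 58.70 · (-0.5464) = -32.08 mV

-32.1 mV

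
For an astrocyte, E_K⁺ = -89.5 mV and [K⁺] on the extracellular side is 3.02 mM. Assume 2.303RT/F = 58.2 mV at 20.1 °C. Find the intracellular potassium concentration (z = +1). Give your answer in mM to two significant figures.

100 mM

Nernst: E = (58.2/1) · log₁₀([out]/[in]), so log₁₀([out]/[in]) = -89.5 × 1 / 58.2 = -1.5378.
[out]/[in] = 10^(-1.5378) = 0.02899.
[in] = 3.02 / 0.02899 = 104.2 mM.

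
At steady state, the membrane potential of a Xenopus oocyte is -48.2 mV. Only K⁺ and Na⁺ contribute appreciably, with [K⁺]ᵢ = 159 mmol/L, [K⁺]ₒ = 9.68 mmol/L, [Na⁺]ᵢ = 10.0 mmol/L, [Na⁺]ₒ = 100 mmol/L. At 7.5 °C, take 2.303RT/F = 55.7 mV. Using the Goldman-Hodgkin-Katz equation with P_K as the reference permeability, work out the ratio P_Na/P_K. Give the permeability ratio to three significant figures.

0.122

Let α = P_Na/P_K. GHK: Vm = 55.7·log₁₀[(Kₒ + α·Naₒ)/(Kᵢ + α·Naᵢ)].
10^(Vm/55.7) = 10^(-48.2/55.7) = 0.13635
So 0.13635·(Kᵢ + α·Naᵢ) = Kₒ + α·Naₒ → α = (0.13635·159.0 − 9.68) / (100.0 − 0.13635·10.0)
α = (21.68 − 9.68) / (100.0 − 1.363) = 12/98.64 = 0.1217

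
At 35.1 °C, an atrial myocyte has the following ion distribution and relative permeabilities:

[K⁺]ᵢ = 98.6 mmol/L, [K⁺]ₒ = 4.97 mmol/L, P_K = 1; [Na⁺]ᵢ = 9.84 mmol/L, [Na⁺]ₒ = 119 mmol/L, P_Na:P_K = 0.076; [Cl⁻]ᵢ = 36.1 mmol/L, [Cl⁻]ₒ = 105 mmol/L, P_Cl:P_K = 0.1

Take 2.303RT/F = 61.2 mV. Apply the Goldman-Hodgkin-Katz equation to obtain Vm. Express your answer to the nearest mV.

Vm = 61.2 · log₁₀[(Σ P·[cation]ₒ + Σ P·[anion]ᵢ) / (Σ P·[cation]ᵢ + Σ P·[anion]ₒ)]
Numerator = 1×4.97 + 0.076×119 + 0.1×36.1 = 17.62
Denominator = 1×98.6 + 0.076×9.84 + 0.1×105 = 109.8
Vm = 61.2 · log₁₀(0.16044) = 61.2 × (-0.7947) = -48.63 mV

-49 mV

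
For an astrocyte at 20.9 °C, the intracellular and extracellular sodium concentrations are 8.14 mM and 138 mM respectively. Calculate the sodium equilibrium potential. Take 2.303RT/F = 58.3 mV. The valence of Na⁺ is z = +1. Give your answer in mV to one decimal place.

E = (58.3/z) · log₁₀([Na⁺]_out/[Na⁺]_in) with z = +1.
= (58.3/1) · log₁₀(138/8.14) = 58.30 · log₁₀(16.95)
= 58.30 · (1.2293) = 71.67 mV

71.7 mV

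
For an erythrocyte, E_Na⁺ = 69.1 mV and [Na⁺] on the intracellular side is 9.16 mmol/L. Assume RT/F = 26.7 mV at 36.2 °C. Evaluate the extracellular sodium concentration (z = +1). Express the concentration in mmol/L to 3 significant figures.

Nernst: E = (26.7/1) · ln([out]/[in]), so ln([out]/[in]) = 69.1 × 1 / 26.7 = 2.5880.
[out]/[in] = e^(2.5880) = 13.3.
[out] = 13.3 × 9.16 = 121.9 mmol/L.

122 mmol/L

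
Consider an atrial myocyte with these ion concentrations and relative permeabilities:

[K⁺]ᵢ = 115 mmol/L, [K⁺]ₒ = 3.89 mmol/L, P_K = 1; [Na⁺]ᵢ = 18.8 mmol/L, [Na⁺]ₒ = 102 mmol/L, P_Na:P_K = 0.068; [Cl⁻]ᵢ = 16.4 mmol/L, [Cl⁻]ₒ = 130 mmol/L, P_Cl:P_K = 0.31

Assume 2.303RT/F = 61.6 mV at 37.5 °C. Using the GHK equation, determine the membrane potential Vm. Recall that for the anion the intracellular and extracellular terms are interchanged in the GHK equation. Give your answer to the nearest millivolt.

-61 mV

Vm = 61.6 · log₁₀[(Σ P·[cation]ₒ + Σ P·[anion]ᵢ) / (Σ P·[cation]ᵢ + Σ P·[anion]ₒ)]
Numerator = 1×3.89 + 0.068×102 + 0.31×16.4 = 15.91
Denominator = 1×115 + 0.068×18.8 + 0.31×130 = 156.6
Vm = 61.6 · log₁₀(0.10161) = 61.6 × (-0.9931) = -61.17 mV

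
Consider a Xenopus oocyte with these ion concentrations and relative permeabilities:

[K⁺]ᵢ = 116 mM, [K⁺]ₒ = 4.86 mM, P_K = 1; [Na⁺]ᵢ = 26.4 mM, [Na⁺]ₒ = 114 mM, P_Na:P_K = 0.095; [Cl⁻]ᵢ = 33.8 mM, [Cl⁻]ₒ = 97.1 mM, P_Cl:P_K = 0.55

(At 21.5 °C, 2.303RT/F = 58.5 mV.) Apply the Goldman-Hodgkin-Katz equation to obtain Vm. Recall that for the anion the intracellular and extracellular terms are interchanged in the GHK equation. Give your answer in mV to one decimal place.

-41.0 mV

Vm = 58.5 · log₁₀[(Σ P·[cation]ₒ + Σ P·[anion]ᵢ) / (Σ P·[cation]ᵢ + Σ P·[anion]ₒ)]
Numerator = 1×4.86 + 0.095×114 + 0.55×33.8 = 34.28
Denominator = 1×116 + 0.095×26.4 + 0.55×97.1 = 171.9
Vm = 58.5 · log₁₀(0.1994) = 58.5 × (-0.7003) = -40.97 mV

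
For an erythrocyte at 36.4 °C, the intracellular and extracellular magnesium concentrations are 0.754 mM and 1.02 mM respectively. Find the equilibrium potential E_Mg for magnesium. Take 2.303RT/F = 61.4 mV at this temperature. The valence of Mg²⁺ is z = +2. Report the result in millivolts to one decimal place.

4.0 mV

E = (61.4/z) · log₁₀([Mg²⁺]_out/[Mg²⁺]_in) with z = +2.
= (61.4/2) · log₁₀(1.02/0.754) = 30.70 · log₁₀(1.353)
= 30.70 · (0.1312) = 4.03 mV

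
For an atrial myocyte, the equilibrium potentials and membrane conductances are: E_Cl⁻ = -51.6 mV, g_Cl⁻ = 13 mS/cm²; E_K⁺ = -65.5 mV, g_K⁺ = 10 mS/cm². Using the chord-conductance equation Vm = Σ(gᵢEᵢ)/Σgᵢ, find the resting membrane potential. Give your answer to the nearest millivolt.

Σ gᵢEᵢ = 13·(-51.6) + 10·(-65.5) = -1325.80
Σ gᵢ = 13 + 10 = 23
Vm = -1325.80 / 23 = -57.64 mV

-58 mV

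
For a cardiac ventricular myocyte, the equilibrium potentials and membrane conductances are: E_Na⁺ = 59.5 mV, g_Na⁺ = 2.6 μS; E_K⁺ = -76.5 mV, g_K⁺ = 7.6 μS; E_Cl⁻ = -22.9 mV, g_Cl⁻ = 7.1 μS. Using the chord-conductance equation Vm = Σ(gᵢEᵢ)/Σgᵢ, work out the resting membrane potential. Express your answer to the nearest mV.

Σ gᵢEᵢ = 2.6·(59.5) + 7.6·(-76.5) + 7.1·(-22.9) = -589.29
Σ gᵢ = 2.6 + 7.6 + 7.1 = 17.3
Vm = -589.29 / 17.3 = -34.06 mV

-34 mV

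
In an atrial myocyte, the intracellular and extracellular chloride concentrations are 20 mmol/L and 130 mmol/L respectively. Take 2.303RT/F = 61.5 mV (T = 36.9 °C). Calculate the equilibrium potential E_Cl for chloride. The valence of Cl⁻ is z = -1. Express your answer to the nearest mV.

-50 mV

E = (61.5/z) · log₁₀([Cl⁻]_out/[Cl⁻]_in) with z = -1.
For an anion, dividing by z = -1 reverses the sign.
= (61.5/-1) · log₁₀(130/20) = -61.50 · log₁₀(6.5)
= -61.50 · (0.8129) = -49.99 mV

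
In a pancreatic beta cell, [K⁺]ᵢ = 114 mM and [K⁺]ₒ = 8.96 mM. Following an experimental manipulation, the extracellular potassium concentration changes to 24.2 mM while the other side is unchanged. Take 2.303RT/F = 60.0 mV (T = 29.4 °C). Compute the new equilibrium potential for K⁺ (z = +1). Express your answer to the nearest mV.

-40 mV

After the shift: [K⁺]_out = 24.2, [K⁺]_in = 114 mM.
E_new = (60.0/1)·log₁₀(24.2/114) = 60.00 · (-0.6731) = -40.39 mV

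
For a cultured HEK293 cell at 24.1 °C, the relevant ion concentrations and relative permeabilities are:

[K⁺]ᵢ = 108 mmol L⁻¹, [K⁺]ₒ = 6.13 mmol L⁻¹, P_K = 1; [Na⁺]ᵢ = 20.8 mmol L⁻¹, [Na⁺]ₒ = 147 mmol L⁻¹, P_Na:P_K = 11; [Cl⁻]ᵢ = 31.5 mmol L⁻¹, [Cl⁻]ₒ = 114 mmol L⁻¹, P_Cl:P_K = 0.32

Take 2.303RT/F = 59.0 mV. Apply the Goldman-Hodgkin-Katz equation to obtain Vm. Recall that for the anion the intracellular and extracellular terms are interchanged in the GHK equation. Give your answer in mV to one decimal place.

37.8 mV

Vm = 59.0 · log₁₀[(Σ P·[cation]ₒ + Σ P·[anion]ᵢ) / (Σ P·[cation]ᵢ + Σ P·[anion]ₒ)]
Numerator = 1×6.13 + 11×147 + 0.32×31.5 = 1633
Denominator = 1×108 + 11×20.8 + 0.32×114 = 373.3
Vm = 59.0 · log₁₀(4.3753) = 59.0 × (0.6410) = 37.82 mV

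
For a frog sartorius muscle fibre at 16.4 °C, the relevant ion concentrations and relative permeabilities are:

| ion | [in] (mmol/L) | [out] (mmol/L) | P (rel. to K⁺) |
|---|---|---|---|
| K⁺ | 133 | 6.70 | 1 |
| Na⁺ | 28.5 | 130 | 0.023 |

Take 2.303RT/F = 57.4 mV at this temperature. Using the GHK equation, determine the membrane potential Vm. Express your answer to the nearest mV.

Vm = 57.4 · log₁₀[(Σ P·[cation]ₒ + Σ P·[anion]ᵢ) / (Σ P·[cation]ᵢ + Σ P·[anion]ₒ)]
Numerator = 1×6.70 + 0.023×130 = 9.69
Denominator = 1×133 + 0.023×28.5 = 133.7
Vm = 57.4 · log₁₀(0.0725) = 57.4 × (-1.1397) = -65.42 mV

-65 mV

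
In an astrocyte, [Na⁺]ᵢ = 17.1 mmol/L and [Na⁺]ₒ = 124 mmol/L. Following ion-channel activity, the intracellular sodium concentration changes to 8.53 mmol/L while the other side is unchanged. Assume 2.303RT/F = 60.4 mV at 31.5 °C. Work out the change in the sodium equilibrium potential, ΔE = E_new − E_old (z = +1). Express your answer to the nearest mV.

E_old = (60.4/1)·log₁₀(124/17.1) = 51.97 mV
E_new = (60.4/1)·log₁₀(124/8.53) = 70.21 mV
ΔE = 70.21 − (51.97) = 18.24 mV

18 mV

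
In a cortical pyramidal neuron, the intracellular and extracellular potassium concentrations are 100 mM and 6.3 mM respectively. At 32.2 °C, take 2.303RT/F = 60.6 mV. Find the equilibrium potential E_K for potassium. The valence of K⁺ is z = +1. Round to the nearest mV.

-73 mV

E = (60.6/z) · log₁₀([K⁺]_out/[K⁺]_in) with z = +1.
= (60.6/1) · log₁₀(6.3/100) = 60.60 · log₁₀(0.063)
= 60.60 · (-1.2007) = -72.76 mV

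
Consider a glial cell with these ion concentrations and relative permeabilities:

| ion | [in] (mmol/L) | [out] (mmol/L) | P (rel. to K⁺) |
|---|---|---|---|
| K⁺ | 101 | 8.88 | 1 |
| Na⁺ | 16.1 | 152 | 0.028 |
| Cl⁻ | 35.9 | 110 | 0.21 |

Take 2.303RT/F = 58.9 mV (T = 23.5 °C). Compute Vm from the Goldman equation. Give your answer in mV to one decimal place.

Vm = 58.9 · log₁₀[(Σ P·[cation]ₒ + Σ P·[anion]ᵢ) / (Σ P·[cation]ᵢ + Σ P·[anion]ₒ)]
Numerator = 1×8.88 + 0.028×152 + 0.21×35.9 = 20.68
Denominator = 1×101 + 0.028×16.1 + 0.21×110 = 124.6
Vm = 58.9 · log₁₀(0.166) = 58.9 × (-0.7799) = -45.94 mV

-45.9 mV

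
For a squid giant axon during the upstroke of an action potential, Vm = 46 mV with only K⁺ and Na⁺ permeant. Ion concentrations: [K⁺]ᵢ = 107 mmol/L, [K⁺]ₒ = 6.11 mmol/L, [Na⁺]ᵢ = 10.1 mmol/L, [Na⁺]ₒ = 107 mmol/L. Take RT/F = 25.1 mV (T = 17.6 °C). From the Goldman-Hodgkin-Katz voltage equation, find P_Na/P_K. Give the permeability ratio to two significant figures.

15

Let α = P_Na/P_K. GHK: Vm = 25.1·ln[(Kₒ + α·Naₒ)/(Kᵢ + α·Naᵢ)].
e^(Vm/25.1) = e^(46.0/25.1) = 6.2505
So 6.2505·(Kᵢ + α·Naᵢ) = Kₒ + α·Naₒ → α = (6.2505·107.0 − 6.11) / (107.0 − 6.2505·10.1)
α = (668.8 − 6.11) / (107.0 − 63.13) = 662.7/43.87 = 15.11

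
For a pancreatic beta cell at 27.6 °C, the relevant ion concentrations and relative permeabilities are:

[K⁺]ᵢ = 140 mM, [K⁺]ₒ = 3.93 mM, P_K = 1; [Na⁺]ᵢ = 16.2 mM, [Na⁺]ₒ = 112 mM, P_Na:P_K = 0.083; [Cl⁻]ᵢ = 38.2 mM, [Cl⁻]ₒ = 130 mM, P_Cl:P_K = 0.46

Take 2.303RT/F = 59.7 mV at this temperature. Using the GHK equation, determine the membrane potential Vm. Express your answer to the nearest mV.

Vm = 59.7 · log₁₀[(Σ P·[cation]ₒ + Σ P·[anion]ᵢ) / (Σ P·[cation]ᵢ + Σ P·[anion]ₒ)]
Numerator = 1×3.93 + 0.083×112 + 0.46×38.2 = 30.8
Denominator = 1×140 + 0.083×16.2 + 0.46×130 = 201.1
Vm = 59.7 · log₁₀(0.15311) = 59.7 × (-0.8150) = -48.65 mV

-49 mV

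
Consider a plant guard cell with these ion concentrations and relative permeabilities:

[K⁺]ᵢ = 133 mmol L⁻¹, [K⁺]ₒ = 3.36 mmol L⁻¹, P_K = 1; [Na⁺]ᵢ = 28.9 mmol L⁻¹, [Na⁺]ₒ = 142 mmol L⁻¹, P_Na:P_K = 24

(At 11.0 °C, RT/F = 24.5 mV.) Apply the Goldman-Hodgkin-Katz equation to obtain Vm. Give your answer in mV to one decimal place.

34.7 mV

Vm = 24.5 · ln[(Σ P·[cation]ₒ + Σ P·[anion]ᵢ) / (Σ P·[cation]ᵢ + Σ P·[anion]ₒ)]
Numerator = 1×3.36 + 24×142 = 3411
Denominator = 1×133 + 24×28.9 = 826.6
Vm = 24.5 · ln(4.127) = 24.5 × (1.4175) = 34.73 mV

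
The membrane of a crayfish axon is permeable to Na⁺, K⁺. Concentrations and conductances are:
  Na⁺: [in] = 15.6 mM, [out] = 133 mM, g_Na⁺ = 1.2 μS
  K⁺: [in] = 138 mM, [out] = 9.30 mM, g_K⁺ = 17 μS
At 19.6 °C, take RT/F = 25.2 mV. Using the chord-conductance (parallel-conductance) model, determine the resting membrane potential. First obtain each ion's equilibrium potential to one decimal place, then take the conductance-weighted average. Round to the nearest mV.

E_Na⁺ = (25.2/1)·ln(133/15.6) = 54.0 mV
E_K⁺ = (25.2/1)·ln(9.30/138) = -68.0 mV
Vm = (Σ gᵢEᵢ)/(Σ gᵢ) = (1.2·54.0 + 17·-68.0) / (1.2 + 17)
= -1091.20 / 18.2 = -59.96 mV

-60 mV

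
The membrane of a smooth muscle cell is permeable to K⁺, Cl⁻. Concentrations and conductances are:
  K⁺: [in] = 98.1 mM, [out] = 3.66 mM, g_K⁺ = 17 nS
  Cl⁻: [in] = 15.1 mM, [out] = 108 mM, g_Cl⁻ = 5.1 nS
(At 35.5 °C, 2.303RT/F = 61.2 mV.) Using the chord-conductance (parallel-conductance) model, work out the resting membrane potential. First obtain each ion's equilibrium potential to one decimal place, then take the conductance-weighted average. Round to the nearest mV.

E_K⁺ = (61.2/1)·log₁₀(3.66/98.1) = -87.4 mV
E_Cl⁻ = (61.2/-1)·log₁₀(108/15.1) = -52.3 mV
Vm = (Σ gᵢEᵢ)/(Σ gᵢ) = (17·-87.4 + 5.1·-52.3) / (17 + 5.1)
= -1752.53 / 22.1 = -79.30 mV

-79 mV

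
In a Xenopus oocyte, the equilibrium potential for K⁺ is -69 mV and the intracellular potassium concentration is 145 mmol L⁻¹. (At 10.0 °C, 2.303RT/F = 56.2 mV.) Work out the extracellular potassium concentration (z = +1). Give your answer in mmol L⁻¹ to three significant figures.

8.58 mmol L⁻¹

Nernst: E = (56.2/1) · log₁₀([out]/[in]), so log₁₀([out]/[in]) = -69.0 × 1 / 56.2 = -1.2278.
[out]/[in] = 10^(-1.2278) = 0.05919.
[out] = 0.05919 × 145 = 8.582 mmol L⁻¹.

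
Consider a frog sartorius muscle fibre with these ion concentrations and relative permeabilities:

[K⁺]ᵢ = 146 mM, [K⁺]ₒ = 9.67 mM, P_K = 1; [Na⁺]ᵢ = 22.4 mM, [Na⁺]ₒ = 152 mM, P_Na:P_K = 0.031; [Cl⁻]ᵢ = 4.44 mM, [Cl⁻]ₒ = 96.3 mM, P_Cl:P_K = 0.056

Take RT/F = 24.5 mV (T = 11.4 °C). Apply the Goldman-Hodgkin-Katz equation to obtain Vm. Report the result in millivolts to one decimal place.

-57.4 mV

Vm = 24.5 · ln[(Σ P·[cation]ₒ + Σ P·[anion]ᵢ) / (Σ P·[cation]ᵢ + Σ P·[anion]ₒ)]
Numerator = 1×9.67 + 0.031×152 + 0.056×4.44 = 14.63
Denominator = 1×146 + 0.031×22.4 + 0.056×96.3 = 152.1
Vm = 24.5 · ln(0.096199) = 24.5 × (-2.3413) = -57.36 mV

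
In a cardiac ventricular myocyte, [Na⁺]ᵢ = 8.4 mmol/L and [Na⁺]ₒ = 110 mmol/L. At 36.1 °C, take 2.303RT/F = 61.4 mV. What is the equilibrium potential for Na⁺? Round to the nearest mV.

69 mV

E = (61.4/z) · log₁₀([Na⁺]_out/[Na⁺]_in) with z = +1.
= (61.4/1) · log₁₀(110/8.4) = 61.40 · log₁₀(13.1)
= 61.40 · (1.1171) = 68.59 mV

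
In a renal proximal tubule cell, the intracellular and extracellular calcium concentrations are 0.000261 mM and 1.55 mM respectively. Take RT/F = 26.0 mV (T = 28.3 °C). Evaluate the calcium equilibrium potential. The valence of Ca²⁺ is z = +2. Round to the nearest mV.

E = (26.0/z) · ln([Ca²⁺]_out/[Ca²⁺]_in) with z = +2.
= (26.0/2) · ln(1.55/0.000261) = 13.00 · ln(5939)
= 13.00 · (8.6892) = 112.96 mV

113 mV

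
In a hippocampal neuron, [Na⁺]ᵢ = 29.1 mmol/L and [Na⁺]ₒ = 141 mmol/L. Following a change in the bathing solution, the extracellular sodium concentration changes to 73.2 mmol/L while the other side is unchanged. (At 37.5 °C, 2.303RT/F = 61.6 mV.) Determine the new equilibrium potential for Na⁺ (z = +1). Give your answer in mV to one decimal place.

24.7 mV

After the shift: [Na⁺]_out = 73.2, [Na⁺]_in = 29.1 mmol/L.
E_new = (61.6/1)·log₁₀(73.2/29.1) = 61.60 · (0.4006) = 24.68 mV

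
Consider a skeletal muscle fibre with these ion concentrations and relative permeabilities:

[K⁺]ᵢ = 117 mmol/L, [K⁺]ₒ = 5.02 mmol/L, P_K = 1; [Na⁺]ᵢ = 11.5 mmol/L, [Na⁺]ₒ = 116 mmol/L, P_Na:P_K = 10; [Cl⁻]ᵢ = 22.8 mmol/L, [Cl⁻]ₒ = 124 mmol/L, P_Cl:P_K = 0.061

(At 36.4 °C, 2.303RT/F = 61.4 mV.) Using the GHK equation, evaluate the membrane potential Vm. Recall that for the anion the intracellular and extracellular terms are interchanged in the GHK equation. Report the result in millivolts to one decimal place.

Vm = 61.4 · log₁₀[(Σ P·[cation]ₒ + Σ P·[anion]ᵢ) / (Σ P·[cation]ᵢ + Σ P·[anion]ₒ)]
Numerator = 1×5.02 + 10×116 + 0.061×22.8 = 1166
Denominator = 1×117 + 10×11.5 + 0.061×124 = 239.6
Vm = 61.4 · log₁₀(4.8689) = 61.4 × (0.6874) = 42.21 mV

42.2 mV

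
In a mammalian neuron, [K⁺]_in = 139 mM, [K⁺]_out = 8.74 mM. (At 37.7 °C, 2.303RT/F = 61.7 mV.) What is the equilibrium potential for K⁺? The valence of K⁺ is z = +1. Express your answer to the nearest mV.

-74 mV

E = (61.7/z) · log₁₀([K⁺]_out/[K⁺]_in) with z = +1.
= (61.7/1) · log₁₀(8.74/139) = 61.70 · log₁₀(0.06288)
= 61.70 · (-1.2015) = -74.13 mV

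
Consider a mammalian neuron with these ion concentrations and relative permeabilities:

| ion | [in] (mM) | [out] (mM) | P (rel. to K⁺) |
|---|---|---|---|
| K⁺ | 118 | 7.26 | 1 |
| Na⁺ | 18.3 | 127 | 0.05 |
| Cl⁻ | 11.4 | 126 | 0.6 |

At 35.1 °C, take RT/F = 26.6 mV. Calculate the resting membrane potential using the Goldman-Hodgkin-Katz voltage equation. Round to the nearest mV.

-60 mV

Vm = 26.6 · ln[(Σ P·[cation]ₒ + Σ P·[anion]ᵢ) / (Σ P·[cation]ᵢ + Σ P·[anion]ₒ)]
Numerator = 1×7.26 + 0.05×127 + 0.6×11.4 = 20.45
Denominator = 1×118 + 0.05×18.3 + 0.6×126 = 194.5
Vm = 26.6 · ln(0.10513) = 26.6 × (-2.2525) = -59.92 mV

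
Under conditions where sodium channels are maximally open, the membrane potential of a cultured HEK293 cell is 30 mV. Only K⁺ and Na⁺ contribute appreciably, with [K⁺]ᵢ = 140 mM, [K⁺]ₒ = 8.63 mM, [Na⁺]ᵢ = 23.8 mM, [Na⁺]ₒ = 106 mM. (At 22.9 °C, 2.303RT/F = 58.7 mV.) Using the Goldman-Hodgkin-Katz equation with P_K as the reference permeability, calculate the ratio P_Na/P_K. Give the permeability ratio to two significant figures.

15

Let α = P_Na/P_K. GHK: Vm = 58.7·log₁₀[(Kₒ + α·Naₒ)/(Kᵢ + α·Naᵢ)].
10^(Vm/58.7) = 10^(30.0/58.7) = 3.2439
So 3.2439·(Kᵢ + α·Naᵢ) = Kₒ + α·Naₒ → α = (3.2439·140.0 − 8.63) / (106.0 − 3.2439·23.8)
α = (454.2 − 8.63) / (106.0 − 77.21) = 445.5/28.79 = 15.47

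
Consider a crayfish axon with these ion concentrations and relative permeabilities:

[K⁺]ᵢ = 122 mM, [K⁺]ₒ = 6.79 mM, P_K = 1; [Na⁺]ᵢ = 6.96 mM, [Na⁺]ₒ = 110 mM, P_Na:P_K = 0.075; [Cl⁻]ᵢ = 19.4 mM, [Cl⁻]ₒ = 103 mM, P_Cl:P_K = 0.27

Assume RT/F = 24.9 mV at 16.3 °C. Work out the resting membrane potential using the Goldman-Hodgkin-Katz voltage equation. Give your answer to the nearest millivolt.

Vm = 24.9 · ln[(Σ P·[cation]ₒ + Σ P·[anion]ᵢ) / (Σ P·[cation]ᵢ + Σ P·[anion]ₒ)]
Numerator = 1×6.79 + 0.075×110 + 0.27×19.4 = 20.28
Denominator = 1×122 + 0.075×6.96 + 0.27×103 = 150.3
Vm = 24.9 · ln(0.13489) = 24.9 × (-2.0033) = -49.88 mV

-50 mV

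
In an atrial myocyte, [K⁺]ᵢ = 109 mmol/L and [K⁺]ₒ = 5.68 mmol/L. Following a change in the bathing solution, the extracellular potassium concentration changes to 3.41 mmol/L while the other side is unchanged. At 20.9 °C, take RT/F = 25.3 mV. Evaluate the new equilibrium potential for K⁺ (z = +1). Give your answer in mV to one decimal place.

After the shift: [K⁺]_out = 3.41, [K⁺]_in = 109 mmol/L.
E_new = (25.3/1)·ln(3.41/109) = 25.30 · (-3.4646) = -87.66 mV

-87.7 mV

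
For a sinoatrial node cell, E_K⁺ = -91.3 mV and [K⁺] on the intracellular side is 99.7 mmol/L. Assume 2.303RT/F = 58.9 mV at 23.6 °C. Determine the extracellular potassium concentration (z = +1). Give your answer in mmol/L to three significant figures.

2.81 mmol/L

Nernst: E = (58.9/1) · log₁₀([out]/[in]), so log₁₀([out]/[in]) = -91.3 × 1 / 58.9 = -1.5501.
[out]/[in] = 10^(-1.5501) = 0.02818.
[out] = 0.02818 × 99.7 = 2.809 mmol/L.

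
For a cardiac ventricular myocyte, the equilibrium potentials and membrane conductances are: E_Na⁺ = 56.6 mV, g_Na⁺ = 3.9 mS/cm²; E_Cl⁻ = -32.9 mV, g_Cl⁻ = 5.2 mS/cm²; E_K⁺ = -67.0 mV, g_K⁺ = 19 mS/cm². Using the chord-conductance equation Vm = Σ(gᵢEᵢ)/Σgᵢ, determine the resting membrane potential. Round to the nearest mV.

Σ gᵢEᵢ = 3.9·(56.6) + 5.2·(-32.9) + 19·(-67.0) = -1223.34
Σ gᵢ = 3.9 + 5.2 + 19 = 28.1
Vm = -1223.34 / 28.1 = -43.54 mV

-44 mV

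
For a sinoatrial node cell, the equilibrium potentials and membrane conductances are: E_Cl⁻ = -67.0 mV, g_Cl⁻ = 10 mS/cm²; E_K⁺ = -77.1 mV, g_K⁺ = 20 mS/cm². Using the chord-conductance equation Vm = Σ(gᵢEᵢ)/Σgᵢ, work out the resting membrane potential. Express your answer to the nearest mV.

-74 mV

Σ gᵢEᵢ = 10·(-67.0) + 20·(-77.1) = -2212.00
Σ gᵢ = 10 + 20 = 30
Vm = -2212.00 / 30 = -73.73 mV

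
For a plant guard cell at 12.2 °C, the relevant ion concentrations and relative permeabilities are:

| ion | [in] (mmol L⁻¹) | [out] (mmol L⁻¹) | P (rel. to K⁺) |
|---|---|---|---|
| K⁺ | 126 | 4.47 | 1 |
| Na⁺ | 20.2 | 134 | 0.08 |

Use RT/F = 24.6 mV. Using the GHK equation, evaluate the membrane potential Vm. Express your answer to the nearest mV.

-52 mV

Vm = 24.6 · ln[(Σ P·[cation]ₒ + Σ P·[anion]ᵢ) / (Σ P·[cation]ᵢ + Σ P·[anion]ₒ)]
Numerator = 1×4.47 + 0.08×134 = 15.19
Denominator = 1×126 + 0.08×20.2 = 127.6
Vm = 24.6 · ln(0.11903) = 24.6 × (-2.1284) = -52.36 mV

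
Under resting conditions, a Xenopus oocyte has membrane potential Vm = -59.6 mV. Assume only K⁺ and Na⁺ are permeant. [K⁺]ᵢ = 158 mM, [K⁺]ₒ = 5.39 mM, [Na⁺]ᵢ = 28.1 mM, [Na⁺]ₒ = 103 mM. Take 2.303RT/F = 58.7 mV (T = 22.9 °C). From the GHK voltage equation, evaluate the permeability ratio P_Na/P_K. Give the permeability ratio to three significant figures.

Let α = P_Na/P_K. GHK: Vm = 58.7·log₁₀[(Kₒ + α·Naₒ)/(Kᵢ + α·Naᵢ)].
10^(Vm/58.7) = 10^(-59.6/58.7) = 0.096531
So 0.096531·(Kᵢ + α·Naᵢ) = Kₒ + α·Naₒ → α = (0.096531·158.0 − 5.39) / (103.0 − 0.096531·28.1)
α = (15.25 − 5.39) / (103.0 − 2.713) = 9.862/100.3 = 0.09834

0.0983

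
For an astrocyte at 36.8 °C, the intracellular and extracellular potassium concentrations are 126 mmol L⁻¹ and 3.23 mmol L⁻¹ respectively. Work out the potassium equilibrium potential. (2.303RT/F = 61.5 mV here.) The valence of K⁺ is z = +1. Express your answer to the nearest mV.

E = (61.5/z) · log₁₀([K⁺]_out/[K⁺]_in) with z = +1.
= (61.5/1) · log₁₀(3.23/126) = 61.50 · log₁₀(0.02563)
= 61.50 · (-1.5912) = -97.86 mV

-98 mV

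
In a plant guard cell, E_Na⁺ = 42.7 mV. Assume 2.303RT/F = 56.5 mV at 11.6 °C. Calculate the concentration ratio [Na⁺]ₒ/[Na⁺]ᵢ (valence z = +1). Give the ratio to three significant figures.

5.70

log₁₀([out]/[in]) = E·z/(56.5) = 42.7 × 1 / 56.5 = 0.7558
[out]/[in] = 10^(0.7558) = 5.698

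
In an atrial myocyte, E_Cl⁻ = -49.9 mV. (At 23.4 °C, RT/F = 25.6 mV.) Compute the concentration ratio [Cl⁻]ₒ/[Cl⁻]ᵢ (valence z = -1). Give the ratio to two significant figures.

7.0

ln([out]/[in]) = E·z/(25.6) = -49.9 × -1 / 25.6 = 1.9492
[out]/[in] = e^(1.9492) = 7.023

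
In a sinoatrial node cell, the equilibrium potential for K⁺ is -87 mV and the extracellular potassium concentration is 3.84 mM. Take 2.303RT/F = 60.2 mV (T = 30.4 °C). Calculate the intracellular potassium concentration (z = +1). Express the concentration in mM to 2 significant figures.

110 mM

Nernst: E = (60.2/1) · log₁₀([out]/[in]), so log₁₀([out]/[in]) = -87.0 × 1 / 60.2 = -1.4452.
[out]/[in] = 10^(-1.4452) = 0.03588.
[in] = 3.84 / 0.03588 = 107 mM.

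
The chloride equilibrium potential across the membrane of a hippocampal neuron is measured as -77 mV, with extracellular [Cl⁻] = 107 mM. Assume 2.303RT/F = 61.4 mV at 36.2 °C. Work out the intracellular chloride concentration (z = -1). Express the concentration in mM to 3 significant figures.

5.96 mM

Nernst: E = (61.4/-1) · log₁₀([out]/[in]), so log₁₀([out]/[in]) = -77.0 × -1 / 61.4 = 1.2541.
[out]/[in] = 10^(1.2541) = 17.95.
[in] = 107 / 17.95 = 5.961 mM.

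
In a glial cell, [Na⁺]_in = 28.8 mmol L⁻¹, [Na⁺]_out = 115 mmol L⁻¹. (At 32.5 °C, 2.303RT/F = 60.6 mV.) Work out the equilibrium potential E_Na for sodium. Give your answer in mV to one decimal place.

E = (60.6/z) · log₁₀([Na⁺]_out/[Na⁺]_in) with z = +1.
= (60.6/1) · log₁₀(115/28.8) = 60.60 · log₁₀(3.993)
= 60.60 · (0.6013) = 36.44 mV

36.4 mV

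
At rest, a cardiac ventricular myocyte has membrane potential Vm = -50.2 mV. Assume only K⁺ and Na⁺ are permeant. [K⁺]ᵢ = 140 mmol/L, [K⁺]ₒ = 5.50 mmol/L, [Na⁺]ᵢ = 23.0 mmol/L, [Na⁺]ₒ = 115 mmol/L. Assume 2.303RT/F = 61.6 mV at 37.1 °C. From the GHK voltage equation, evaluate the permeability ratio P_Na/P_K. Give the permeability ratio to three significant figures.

Let α = P_Na/P_K. GHK: Vm = 61.6·log₁₀[(Kₒ + α·Naₒ)/(Kᵢ + α·Naᵢ)].
10^(Vm/61.6) = 10^(-50.2/61.6) = 0.15313
So 0.15313·(Kᵢ + α·Naᵢ) = Kₒ + α·Naₒ → α = (0.15313·140.0 − 5.5) / (115.0 − 0.15313·23.0)
α = (21.44 − 5.5) / (115.0 − 3.522) = 15.94/111.5 = 0.143

0.143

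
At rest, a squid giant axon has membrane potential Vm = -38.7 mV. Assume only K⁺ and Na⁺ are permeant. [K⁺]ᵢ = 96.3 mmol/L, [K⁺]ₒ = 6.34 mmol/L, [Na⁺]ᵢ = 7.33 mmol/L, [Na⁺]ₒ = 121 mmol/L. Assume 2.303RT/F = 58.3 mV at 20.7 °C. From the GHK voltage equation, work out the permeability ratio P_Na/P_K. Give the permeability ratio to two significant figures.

Let α = P_Na/P_K. GHK: Vm = 58.3·log₁₀[(Kₒ + α·Naₒ)/(Kᵢ + α·Naᵢ)].
10^(Vm/58.3) = 10^(-38.7/58.3) = 0.21687
So 0.21687·(Kᵢ + α·Naᵢ) = Kₒ + α·Naₒ → α = (0.21687·96.3 − 6.34) / (121.0 − 0.21687·7.33)
α = (20.88 − 6.34) / (121.0 − 1.59) = 14.54/119.4 = 0.1218

0.12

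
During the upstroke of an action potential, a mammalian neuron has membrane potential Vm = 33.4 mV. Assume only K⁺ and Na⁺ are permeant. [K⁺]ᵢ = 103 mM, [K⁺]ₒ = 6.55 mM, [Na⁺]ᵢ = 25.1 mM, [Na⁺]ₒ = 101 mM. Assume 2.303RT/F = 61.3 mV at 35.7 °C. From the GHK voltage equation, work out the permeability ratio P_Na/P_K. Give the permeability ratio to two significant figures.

27

Let α = P_Na/P_K. GHK: Vm = 61.3·log₁₀[(Kₒ + α·Naₒ)/(Kᵢ + α·Naᵢ)].
10^(Vm/61.3) = 10^(33.4/61.3) = 3.5064
So 3.5064·(Kᵢ + α·Naᵢ) = Kₒ + α·Naₒ → α = (3.5064·103.0 − 6.55) / (101.0 − 3.5064·25.1)
α = (361.2 − 6.55) / (101.0 − 88.01) = 354.6/12.99 = 27.3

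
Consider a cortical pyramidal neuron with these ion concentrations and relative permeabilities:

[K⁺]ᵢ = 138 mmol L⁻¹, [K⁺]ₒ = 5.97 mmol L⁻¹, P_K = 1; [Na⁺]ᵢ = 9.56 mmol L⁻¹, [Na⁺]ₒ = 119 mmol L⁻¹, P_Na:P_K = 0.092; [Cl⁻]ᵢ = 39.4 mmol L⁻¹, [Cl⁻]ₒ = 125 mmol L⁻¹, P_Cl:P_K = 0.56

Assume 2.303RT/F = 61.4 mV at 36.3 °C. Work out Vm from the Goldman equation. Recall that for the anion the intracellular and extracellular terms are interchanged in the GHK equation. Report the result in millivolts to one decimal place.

Vm = 61.4 · log₁₀[(Σ P·[cation]ₒ + Σ P·[anion]ᵢ) / (Σ P·[cation]ᵢ + Σ P·[anion]ₒ)]
Numerator = 1×5.97 + 0.092×119 + 0.56×39.4 = 38.98
Denominator = 1×138 + 0.092×9.56 + 0.56×125 = 208.9
Vm = 61.4 · log₁₀(0.18662) = 61.4 × (-0.7290) = -44.76 mV

-44.8 mV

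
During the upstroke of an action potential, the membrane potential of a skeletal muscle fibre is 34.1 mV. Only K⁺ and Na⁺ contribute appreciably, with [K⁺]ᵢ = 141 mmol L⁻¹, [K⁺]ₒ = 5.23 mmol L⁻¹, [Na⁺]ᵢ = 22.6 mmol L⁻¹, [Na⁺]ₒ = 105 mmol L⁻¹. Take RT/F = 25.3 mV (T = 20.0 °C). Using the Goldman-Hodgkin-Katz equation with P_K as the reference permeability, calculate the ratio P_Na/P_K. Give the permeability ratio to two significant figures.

Let α = P_Na/P_K. GHK: Vm = 25.3·ln[(Kₒ + α·Naₒ)/(Kᵢ + α·Naᵢ)].
e^(Vm/25.3) = e^(34.1/25.3) = 3.849
So 3.849·(Kᵢ + α·Naᵢ) = Kₒ + α·Naₒ → α = (3.849·141.0 − 5.23) / (105.0 − 3.849·22.6)
α = (542.7 − 5.23) / (105.0 − 86.99) = 537.5/18.01 = 29.84

30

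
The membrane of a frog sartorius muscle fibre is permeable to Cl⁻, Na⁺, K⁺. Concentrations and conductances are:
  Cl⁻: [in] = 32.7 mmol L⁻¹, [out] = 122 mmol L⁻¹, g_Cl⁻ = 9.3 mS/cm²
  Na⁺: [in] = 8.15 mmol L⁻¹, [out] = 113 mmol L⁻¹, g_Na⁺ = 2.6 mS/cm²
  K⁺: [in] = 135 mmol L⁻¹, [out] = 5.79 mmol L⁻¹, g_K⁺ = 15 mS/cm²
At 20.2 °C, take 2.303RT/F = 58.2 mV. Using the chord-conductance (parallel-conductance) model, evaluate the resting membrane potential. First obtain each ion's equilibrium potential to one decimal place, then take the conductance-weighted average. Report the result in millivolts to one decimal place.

E_Cl⁻ = (58.2/-1)·log₁₀(122/32.7) = -33.3 mV
E_Na⁺ = (58.2/1)·log₁₀(113/8.15) = 66.5 mV
E_K⁺ = (58.2/1)·log₁₀(5.79/135) = -79.6 mV
Vm = (Σ gᵢEᵢ)/(Σ gᵢ) = (9.3·-33.3 + 2.6·66.5 + 15·-79.6) / (9.3 + 2.6 + 15)
= -1330.79 / 26.9 = -49.47 mV

-49.5 mV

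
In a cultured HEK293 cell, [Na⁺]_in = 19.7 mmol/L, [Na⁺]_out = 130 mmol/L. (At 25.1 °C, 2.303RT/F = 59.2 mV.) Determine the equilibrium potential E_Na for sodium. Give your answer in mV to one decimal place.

48.5 mV

E = (59.2/z) · log₁₀([Na⁺]_out/[Na⁺]_in) with z = +1.
= (59.2/1) · log₁₀(130/19.7) = 59.20 · log₁₀(6.599)
= 59.20 · (0.8195) = 48.51 mV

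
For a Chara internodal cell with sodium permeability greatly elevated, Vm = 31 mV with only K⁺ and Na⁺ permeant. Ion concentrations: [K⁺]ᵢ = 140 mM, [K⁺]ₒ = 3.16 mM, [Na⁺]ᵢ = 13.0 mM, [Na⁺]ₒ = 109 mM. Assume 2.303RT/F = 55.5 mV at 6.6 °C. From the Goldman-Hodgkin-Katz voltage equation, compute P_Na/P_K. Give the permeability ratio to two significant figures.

8.1

Let α = P_Na/P_K. GHK: Vm = 55.5·log₁₀[(Kₒ + α·Naₒ)/(Kᵢ + α·Naᵢ)].
10^(Vm/55.5) = 10^(31.0/55.5) = 3.6187
So 3.6187·(Kᵢ + α·Naᵢ) = Kₒ + α·Naₒ → α = (3.6187·140.0 − 3.16) / (109.0 − 3.6187·13.0)
α = (506.6 − 3.16) / (109.0 − 47.04) = 503.5/61.96 = 8.126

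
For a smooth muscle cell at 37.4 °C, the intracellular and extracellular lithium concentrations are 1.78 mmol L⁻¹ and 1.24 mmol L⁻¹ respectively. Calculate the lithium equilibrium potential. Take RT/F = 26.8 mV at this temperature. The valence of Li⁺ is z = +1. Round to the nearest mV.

E = (26.8/z) · ln([Li⁺]_out/[Li⁺]_in) with z = +1.
= (26.8/1) · ln(1.24/1.78) = 26.80 · ln(0.6966)
= 26.80 · (-0.3615) = -9.69 mV

-10 mV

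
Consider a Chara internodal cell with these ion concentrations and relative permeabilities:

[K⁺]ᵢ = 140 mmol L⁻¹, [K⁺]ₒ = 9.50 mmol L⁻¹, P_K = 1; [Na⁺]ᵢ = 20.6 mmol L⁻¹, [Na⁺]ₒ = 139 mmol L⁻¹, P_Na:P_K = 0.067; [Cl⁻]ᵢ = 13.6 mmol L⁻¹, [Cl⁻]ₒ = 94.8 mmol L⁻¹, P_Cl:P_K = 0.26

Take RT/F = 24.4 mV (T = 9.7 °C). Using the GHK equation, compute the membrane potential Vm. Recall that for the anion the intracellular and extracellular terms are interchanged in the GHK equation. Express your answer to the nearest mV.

Vm = 24.4 · ln[(Σ P·[cation]ₒ + Σ P·[anion]ᵢ) / (Σ P·[cation]ᵢ + Σ P·[anion]ₒ)]
Numerator = 1×9.50 + 0.067×139 + 0.26×13.6 = 22.35
Denominator = 1×140 + 0.067×20.6 + 0.26×94.8 = 166
Vm = 24.4 · ln(0.13461) = 24.4 × (-2.0054) = -48.93 mV

-49 mV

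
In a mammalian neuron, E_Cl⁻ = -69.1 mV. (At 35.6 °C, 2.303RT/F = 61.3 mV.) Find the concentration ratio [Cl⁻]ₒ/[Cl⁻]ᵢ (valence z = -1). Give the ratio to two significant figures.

13

log₁₀([out]/[in]) = E·z/(61.3) = -69.1 × -1 / 61.3 = 1.1272
[out]/[in] = 10^(1.1272) = 13.4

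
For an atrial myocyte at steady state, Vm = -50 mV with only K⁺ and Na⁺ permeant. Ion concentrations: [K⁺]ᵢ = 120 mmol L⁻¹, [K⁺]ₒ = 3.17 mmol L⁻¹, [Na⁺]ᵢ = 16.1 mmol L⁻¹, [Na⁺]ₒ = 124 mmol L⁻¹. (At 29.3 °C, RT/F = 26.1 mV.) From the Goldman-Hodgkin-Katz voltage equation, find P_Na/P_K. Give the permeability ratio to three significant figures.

Let α = P_Na/P_K. GHK: Vm = 26.1·ln[(Kₒ + α·Naₒ)/(Kᵢ + α·Naᵢ)].
e^(Vm/26.1) = e^(-50.0/26.1) = 0.14724
So 0.14724·(Kᵢ + α·Naᵢ) = Kₒ + α·Naₒ → α = (0.14724·120.0 − 3.17) / (124.0 − 0.14724·16.1)
α = (17.67 − 3.17) / (124.0 − 2.371) = 14.5/121.6 = 0.1192

0.119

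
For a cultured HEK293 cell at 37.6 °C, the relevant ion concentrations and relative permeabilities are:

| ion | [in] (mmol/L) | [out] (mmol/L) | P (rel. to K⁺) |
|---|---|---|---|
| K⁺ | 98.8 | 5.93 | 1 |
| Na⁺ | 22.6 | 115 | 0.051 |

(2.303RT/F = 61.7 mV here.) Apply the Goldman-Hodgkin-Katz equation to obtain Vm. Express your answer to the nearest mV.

-57 mV

Vm = 61.7 · log₁₀[(Σ P·[cation]ₒ + Σ P·[anion]ᵢ) / (Σ P·[cation]ᵢ + Σ P·[anion]ₒ)]
Numerator = 1×5.93 + 0.051×115 = 11.79
Denominator = 1×98.8 + 0.051×22.6 = 99.95
Vm = 61.7 · log₁₀(0.11801) = 61.7 × (-0.9281) = -57.26 mV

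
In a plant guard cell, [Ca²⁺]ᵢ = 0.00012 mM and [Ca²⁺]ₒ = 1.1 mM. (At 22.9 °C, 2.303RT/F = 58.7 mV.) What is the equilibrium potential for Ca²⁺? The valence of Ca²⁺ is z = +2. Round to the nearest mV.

116 mV

E = (58.7/z) · log₁₀([Ca²⁺]_out/[Ca²⁺]_in) with z = +2.
= (58.7/2) · log₁₀(1.1/0.00012) = 29.35 · log₁₀(9167)
= 29.35 · (3.9622) = 116.29 mV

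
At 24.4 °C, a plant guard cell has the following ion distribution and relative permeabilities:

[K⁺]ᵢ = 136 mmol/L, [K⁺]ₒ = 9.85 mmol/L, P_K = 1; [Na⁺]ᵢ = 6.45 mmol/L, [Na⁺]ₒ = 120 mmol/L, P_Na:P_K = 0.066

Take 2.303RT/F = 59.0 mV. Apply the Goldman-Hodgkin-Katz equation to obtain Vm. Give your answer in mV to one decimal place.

-52.2 mV

Vm = 59.0 · log₁₀[(Σ P·[cation]ₒ + Σ P·[anion]ᵢ) / (Σ P·[cation]ᵢ + Σ P·[anion]ₒ)]
Numerator = 1×9.85 + 0.066×120 = 17.77
Denominator = 1×136 + 0.066×6.45 = 136.4
Vm = 59.0 · log₁₀(0.13025) = 59.0 × (-0.8852) = -52.23 mV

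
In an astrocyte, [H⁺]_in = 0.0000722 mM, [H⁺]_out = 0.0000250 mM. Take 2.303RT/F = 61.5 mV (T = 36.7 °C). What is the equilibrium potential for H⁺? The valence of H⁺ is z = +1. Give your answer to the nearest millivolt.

E = (61.5/z) · log₁₀([H⁺]_out/[H⁺]_in) with z = +1.
= (61.5/1) · log₁₀(0.0000250/0.0000722) = 61.50 · log₁₀(0.3463)
= 61.50 · (-0.4606) = -28.33 mV

-28 mV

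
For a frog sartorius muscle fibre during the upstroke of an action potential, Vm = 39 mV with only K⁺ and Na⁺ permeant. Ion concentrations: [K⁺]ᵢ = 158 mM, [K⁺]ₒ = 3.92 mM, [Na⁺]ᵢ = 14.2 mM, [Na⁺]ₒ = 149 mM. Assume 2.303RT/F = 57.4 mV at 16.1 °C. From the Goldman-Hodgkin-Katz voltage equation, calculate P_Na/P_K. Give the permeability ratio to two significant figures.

9.3

Let α = P_Na/P_K. GHK: Vm = 57.4·log₁₀[(Kₒ + α·Naₒ)/(Kᵢ + α·Naᵢ)].
10^(Vm/57.4) = 10^(39.0/57.4) = 4.7802
So 4.7802·(Kᵢ + α·Naᵢ) = Kₒ + α·Naₒ → α = (4.7802·158.0 − 3.92) / (149.0 − 4.7802·14.2)
α = (755.3 − 3.92) / (149.0 − 67.88) = 751.3/81.12 = 9.262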